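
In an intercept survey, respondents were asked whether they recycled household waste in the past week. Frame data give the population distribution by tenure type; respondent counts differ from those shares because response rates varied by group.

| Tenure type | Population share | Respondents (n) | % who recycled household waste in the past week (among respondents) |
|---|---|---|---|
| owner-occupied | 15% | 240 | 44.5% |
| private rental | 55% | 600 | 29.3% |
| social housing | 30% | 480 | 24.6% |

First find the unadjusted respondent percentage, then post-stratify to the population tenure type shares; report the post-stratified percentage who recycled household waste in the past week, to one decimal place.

Unadjusted (pooled respondent) estimate weights by respondent counts:
  (240/1320)×44.5 + (600/1320)×29.3 + (480/1320)×24.6 = 30.3545%
Post-stratifying to population shares instead:
  0.15×44.5 + 0.55×29.3 + 0.3×24.6 = 30.17%

30.2%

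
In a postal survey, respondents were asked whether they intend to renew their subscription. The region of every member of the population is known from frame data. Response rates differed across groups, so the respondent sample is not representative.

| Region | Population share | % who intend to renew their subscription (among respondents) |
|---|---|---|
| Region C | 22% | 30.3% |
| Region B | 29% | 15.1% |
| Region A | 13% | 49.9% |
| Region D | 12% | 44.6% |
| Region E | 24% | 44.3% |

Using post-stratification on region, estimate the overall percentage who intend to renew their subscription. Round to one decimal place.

33.5%

Reweight to the known region distribution:
  Region C: 0.22 × 30.3 = 6.666
  Region B: 0.29 × 15.1 = 4.379
  Region A: 0.13 × 49.9 = 6.487
  Region D: 0.12 × 44.6 = 5.352
  Region E: 0.24 × 44.3 = 10.632
Post-stratified estimate = 33.516 → 33.5%.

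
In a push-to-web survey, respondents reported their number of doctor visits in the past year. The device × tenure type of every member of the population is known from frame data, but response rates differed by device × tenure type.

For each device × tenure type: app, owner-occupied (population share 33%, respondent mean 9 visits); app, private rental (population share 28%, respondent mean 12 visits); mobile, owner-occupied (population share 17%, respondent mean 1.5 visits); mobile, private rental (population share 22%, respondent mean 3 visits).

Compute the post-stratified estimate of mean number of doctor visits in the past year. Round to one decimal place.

Post-stratification weights by population share, not respondent share:
  app, owner-occupied: 0.33 × 9 = 2.97
  app, private rental: 0.28 × 12 = 3.36
  mobile, owner-occupied: 0.17 × 1.5 = 0.255
  mobile, private rental: 0.22 × 3 = 0.66
Post-stratified estimate = 7.245 → 7.2.

7.2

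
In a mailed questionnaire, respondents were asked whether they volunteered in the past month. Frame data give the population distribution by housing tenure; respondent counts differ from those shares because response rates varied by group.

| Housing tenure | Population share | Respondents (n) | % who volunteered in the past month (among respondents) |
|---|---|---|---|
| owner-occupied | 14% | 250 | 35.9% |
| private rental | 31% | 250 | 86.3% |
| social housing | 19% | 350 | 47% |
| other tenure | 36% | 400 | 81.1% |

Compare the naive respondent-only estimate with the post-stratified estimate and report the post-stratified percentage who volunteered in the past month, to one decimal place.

Without adjustment, the pooled respondent share is:
  (250/1250)×35.9 + (250/1250)×86.3 + (350/1250)×47 + (400/1250)×81.1 = 63.552%
Post-stratified estimate weights by population shares:
  0.14×35.9 + 0.31×86.3 + 0.19×47 + 0.36×81.1 = 69.905%

69.9%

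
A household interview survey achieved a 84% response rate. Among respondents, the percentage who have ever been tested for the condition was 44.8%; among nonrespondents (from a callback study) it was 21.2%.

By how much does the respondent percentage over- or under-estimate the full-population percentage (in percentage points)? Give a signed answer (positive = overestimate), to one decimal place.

+3.8 percentage points

Nonresponse fraction = 1 − 0.84 = 0.16.
Bias = (nonresponse fraction) × (respondent percentage − nonrespondent percentage)
     = 0.16 × (44.8 − 21.2) = 0.16 × 23.6 = 3.776.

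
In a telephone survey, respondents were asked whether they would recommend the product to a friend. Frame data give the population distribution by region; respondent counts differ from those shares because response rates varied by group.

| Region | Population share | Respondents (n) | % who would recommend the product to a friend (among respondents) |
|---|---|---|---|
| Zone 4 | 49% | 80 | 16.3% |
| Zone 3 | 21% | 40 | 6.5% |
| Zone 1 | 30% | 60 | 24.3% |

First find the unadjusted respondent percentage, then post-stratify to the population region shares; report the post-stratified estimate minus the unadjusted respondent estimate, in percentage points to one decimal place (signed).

-0.1 percentage points

Unadjusted (pooled respondent) estimate weights by respondent counts:
  (80/180)×16.3 + (40/180)×6.5 + (60/180)×24.3 = 16.7889%
Post-stratifying to population shares instead:
  0.49×16.3 + 0.21×6.5 + 0.3×24.3 = 16.642%
Difference = 16.642 − 16.7889 = -0.1469 pp.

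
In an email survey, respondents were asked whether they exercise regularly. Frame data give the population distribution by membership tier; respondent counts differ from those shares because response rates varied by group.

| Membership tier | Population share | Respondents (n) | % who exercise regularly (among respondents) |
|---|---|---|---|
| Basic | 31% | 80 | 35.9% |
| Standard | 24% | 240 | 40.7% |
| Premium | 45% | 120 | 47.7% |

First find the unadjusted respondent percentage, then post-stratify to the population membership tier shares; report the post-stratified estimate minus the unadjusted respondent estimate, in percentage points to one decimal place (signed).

+0.6 percentage points

Unadjusted (pooled respondent) estimate weights by respondent counts:
  (80/440)×35.9 + (240/440)×40.7 + (120/440)×47.7 = 41.7364%
Post-stratifying to population shares instead:
  0.31×35.9 + 0.24×40.7 + 0.45×47.7 = 42.362%
Difference = 42.362 − 41.7364 = 0.6256 pp.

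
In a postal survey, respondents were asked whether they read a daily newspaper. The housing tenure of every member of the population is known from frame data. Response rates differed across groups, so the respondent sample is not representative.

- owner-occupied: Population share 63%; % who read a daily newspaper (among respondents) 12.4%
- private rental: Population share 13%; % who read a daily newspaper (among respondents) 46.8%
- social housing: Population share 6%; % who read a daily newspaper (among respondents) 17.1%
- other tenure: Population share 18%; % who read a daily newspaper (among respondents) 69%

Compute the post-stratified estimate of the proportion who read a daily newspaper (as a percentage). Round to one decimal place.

27.3%

Reweight to the known housing tenure distribution:
  owner-occupied: 0.63 × 12.4 = 7.812
  private rental: 0.13 × 46.8 = 6.084
  social housing: 0.06 × 17.1 = 1.026
  other tenure: 0.18 × 69 = 12.42
Post-stratified estimate = 27.342 → 27.3%.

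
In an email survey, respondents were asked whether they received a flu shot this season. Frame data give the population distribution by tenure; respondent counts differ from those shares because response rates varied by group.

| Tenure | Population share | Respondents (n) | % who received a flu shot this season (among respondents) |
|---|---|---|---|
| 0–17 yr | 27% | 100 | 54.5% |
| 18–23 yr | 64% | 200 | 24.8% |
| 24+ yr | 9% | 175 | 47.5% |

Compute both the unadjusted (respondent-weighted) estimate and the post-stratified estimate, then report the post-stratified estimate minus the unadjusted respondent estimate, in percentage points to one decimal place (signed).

Naive respondent-only estimate (weights = respondent counts):
  (100/475)×54.5 + (200/475)×24.8 + (175/475)×47.5 = 39.4158%
Post-stratifying to population shares instead:
  0.27×54.5 + 0.64×24.8 + 0.09×47.5 = 34.862%
Difference = 34.862 − 39.4158 = -4.5538 pp.

-4.6 percentage points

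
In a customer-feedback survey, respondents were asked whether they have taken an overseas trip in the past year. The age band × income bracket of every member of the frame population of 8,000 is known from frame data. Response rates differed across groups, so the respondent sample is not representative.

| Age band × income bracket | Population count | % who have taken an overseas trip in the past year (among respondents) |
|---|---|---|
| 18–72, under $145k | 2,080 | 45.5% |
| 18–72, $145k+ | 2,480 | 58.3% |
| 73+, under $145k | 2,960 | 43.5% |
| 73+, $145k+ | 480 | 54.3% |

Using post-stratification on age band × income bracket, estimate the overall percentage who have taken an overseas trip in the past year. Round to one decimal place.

49.3%

Reweight to the known age band × income bracket distribution:
  18–72, under $145k: (2,080/8,000) × 45.5 = 11.83
  18–72, $145k+: (2,480/8,000) × 58.3 = 18.073
  73+, under $145k: (2,960/8,000) × 43.5 = 16.095
  73+, $145k+: (480/8,000) × 54.3 = 3.258
Post-stratified estimate = 49.256 → 49.3%.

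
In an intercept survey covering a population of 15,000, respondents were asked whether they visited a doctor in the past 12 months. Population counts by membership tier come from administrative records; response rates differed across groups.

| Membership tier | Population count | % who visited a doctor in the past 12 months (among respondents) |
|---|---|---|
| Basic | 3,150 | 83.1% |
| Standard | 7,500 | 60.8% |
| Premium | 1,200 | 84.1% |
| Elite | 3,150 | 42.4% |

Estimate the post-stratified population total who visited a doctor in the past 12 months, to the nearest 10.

Estimated count per cell = population count × respondent percentage:
  Basic: 3,150 × 83.1% = 2617.65
  Standard: 7,500 × 60.8% = 4560
  Premium: 1,200 × 84.1% = 1009.2
  Elite: 3,150 × 42.4% = 1335.6
Estimated total = 9522.45 → 9,520.

9,520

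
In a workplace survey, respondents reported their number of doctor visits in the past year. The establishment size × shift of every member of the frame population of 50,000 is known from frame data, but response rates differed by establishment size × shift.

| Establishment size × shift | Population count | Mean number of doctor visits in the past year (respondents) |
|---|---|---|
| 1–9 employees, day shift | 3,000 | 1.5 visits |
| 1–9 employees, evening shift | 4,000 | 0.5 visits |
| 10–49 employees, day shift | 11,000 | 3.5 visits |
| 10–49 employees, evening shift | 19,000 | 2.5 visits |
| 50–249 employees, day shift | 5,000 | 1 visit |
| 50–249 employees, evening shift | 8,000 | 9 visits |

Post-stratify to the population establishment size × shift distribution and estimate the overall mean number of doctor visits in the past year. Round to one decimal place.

3.4

Each cell contributes population-share × respondent value:
  1–9 employees, day shift: (3,000/50,000) × 1.5 = 0.09
  1–9 employees, evening shift: (4,000/50,000) × 0.5 = 0.04
  10–49 employees, day shift: (11,000/50,000) × 3.5 = 0.77
  10–49 employees, evening shift: (19,000/50,000) × 2.5 = 0.95
  50–249 employees, day shift: (5,000/50,000) × 1 = 0.1
  50–249 employees, evening shift: (8,000/50,000) × 9 = 1.44
Post-stratified estimate = 3.39 → 3.4.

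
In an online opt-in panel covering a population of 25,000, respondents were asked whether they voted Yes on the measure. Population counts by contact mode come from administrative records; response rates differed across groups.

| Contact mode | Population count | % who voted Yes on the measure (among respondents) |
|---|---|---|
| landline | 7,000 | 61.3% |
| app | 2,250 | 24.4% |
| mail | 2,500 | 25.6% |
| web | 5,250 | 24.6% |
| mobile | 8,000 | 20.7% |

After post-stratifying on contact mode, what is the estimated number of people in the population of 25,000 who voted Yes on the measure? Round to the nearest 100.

Estimated count per cell = population count × respondent percentage:
  landline: 7,000 × 61.3% = 4291
  app: 2,250 × 24.4% = 549
  mail: 2,500 × 25.6% = 640
  web: 5,250 × 24.6% = 1291.5
  mobile: 8,000 × 20.7% = 1656
Estimated total = 8427.5 → 8,400.

8,400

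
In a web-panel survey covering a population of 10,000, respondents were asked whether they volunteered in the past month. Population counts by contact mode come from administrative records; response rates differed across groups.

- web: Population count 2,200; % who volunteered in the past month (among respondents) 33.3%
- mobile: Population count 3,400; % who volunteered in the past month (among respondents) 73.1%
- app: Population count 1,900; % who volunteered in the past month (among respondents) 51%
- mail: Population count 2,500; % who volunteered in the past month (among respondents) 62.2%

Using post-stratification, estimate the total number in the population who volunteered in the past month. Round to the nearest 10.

5,740

Apply each group's respondent rate to its population count:
  web: 2,200 × 33.3% = 732.6
  mobile: 3,400 × 73.1% = 2485.4
  app: 1,900 × 51% = 969
  mail: 2,500 × 62.2% = 1555
Estimated total = 5742 → 5,740.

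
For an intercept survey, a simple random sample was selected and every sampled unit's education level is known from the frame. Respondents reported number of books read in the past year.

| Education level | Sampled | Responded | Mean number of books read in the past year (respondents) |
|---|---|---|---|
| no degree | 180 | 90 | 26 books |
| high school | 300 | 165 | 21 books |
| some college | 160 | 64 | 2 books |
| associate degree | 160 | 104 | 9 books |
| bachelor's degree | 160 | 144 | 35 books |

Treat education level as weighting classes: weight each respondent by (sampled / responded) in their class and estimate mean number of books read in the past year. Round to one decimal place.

19.1

Response rates by class: no degree 90/180 = 50%, high school 165/300 = 55%, some college 64/160 = 40%, associate degree 104/160 = 65%, bachelor's degree 144/160 = 90%.
Inverse-response-rate weighting restores each class to its sampled count, so class totals weight by n_sampled:
  no degree: 180 × 26 = 4680
  high school: 300 × 21 = 6300
  some college: 160 × 2 = 320
  associate degree: 160 × 9 = 1440
  bachelor's degree: 160 × 35 = 5600
Adjusted estimate = 18,340 / 960 = 19.1042 → 19.1.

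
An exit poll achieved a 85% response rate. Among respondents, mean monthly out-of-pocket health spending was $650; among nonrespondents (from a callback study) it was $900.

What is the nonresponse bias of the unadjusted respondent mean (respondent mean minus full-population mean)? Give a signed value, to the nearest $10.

Nonresponse fraction = 1 − 0.85 = 0.15.
Bias = (nonresponse fraction) × (respondent mean − nonrespondent mean)
     = 0.15 × (650 − 900) = 0.15 × -250 = -37.5.

-$40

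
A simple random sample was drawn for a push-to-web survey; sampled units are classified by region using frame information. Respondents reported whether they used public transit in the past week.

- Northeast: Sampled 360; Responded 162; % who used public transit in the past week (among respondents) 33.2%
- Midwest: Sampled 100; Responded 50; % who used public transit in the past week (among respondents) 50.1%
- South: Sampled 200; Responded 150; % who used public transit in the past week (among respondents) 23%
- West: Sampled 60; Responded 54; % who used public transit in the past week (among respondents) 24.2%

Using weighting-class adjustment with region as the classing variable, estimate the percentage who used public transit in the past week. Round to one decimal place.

Response rates by class: Northeast 162/360 = 45%, Midwest 50/100 = 50%, South 150/200 = 75%, West 54/60 = 90%.
Inverse-response-rate weighting restores each class to its sampled count, so class totals weight by n_sampled:
  Northeast: 360 × 33.2 = 11952
  Midwest: 100 × 50.1 = 5010
  South: 200 × 23 = 4600
  West: 60 × 24.2 = 1452
Adjusted estimate = 23,014 / 720 = 31.9639 → 32.0%.

32.0%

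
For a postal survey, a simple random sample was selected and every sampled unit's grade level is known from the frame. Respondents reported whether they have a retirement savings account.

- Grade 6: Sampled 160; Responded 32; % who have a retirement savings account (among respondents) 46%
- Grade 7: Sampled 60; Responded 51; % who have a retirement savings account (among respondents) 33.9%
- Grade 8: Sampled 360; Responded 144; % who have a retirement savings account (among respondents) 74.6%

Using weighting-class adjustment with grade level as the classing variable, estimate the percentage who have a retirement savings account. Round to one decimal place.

62.5%

Response rates by class: Grade 6 32/160 = 20%, Grade 7 51/60 = 85%, Grade 8 144/360 = 40%.
Weighting each respondent by the inverse class response rate inflates each class back to its sampled size, so the class weight is n_sampled:
  Grade 6: 160 × 46 = 7360
  Grade 7: 60 × 33.9 = 2034
  Grade 8: 360 × 74.6 = 26856
Adjusted estimate = 36,250 / 580 = 62.5 → 62.5%.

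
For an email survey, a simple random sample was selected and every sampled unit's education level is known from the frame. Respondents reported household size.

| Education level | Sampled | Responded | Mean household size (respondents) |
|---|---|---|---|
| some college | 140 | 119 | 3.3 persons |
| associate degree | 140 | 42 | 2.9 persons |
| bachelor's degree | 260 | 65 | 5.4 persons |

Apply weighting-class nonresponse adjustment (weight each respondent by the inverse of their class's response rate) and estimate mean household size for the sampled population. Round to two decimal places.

Class response rates: some college 119/140 = 85%, associate degree 42/140 = 30%, bachelor's degree 65/260 = 25%.
Each respondent's weight = sampled/responded in their class; summing within a class gives n_sampled, so:
  some college: 140 × 3.3 = 462
  associate degree: 140 × 2.9 = 406
  bachelor's degree: 260 × 5.4 = 1404
Adjusted estimate = 2272 / 540 = 4.20741 → 4.21.

4.21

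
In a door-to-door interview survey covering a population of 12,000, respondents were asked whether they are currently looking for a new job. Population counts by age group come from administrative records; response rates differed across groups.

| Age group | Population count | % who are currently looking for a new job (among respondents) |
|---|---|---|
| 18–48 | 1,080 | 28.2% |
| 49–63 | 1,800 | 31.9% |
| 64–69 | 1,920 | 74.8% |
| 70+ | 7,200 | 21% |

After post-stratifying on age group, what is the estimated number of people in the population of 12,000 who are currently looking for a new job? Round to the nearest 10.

Apply each group's respondent rate to its population count:
  18–48: 1,080 × 28.2% = 304.56
  49–63: 1,800 × 31.9% = 574.2
  64–69: 1,920 × 74.8% = 1436.16
  70+: 7,200 × 21% = 1512
Estimated total = 3826.92 → 3,830.

3,830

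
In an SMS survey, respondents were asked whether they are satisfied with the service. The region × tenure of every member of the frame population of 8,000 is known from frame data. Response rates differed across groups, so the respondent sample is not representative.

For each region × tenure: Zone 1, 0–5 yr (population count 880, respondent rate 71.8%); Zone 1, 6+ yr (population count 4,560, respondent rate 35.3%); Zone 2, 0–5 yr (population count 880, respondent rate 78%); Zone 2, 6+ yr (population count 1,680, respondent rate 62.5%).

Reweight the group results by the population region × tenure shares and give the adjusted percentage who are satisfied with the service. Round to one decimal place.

49.7%

Each cell contributes population-share × respondent value:
  Zone 1, 0–5 yr: (880/8,000) × 71.8 = 7.898
  Zone 1, 6+ yr: (4,560/8,000) × 35.3 = 20.121
  Zone 2, 0–5 yr: (880/8,000) × 78 = 8.58
  Zone 2, 6+ yr: (1,680/8,000) × 62.5 = 13.125
Post-stratified estimate = 49.724 → 49.7%.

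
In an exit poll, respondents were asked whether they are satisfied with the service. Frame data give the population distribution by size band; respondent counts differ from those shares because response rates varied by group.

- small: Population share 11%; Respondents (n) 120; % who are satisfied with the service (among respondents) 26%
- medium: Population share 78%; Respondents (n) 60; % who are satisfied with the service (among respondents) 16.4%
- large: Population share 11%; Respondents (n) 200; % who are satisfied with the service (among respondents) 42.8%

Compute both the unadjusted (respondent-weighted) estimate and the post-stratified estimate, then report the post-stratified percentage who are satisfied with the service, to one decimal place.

20.4%

Naive respondent-only estimate (weights = respondent counts):
  (120/380)×26 + (60/380)×16.4 + (200/380)×42.8 = 33.3263%
Reweighting by population size band shares:
  0.11×26 + 0.78×16.4 + 0.11×42.8 = 20.36%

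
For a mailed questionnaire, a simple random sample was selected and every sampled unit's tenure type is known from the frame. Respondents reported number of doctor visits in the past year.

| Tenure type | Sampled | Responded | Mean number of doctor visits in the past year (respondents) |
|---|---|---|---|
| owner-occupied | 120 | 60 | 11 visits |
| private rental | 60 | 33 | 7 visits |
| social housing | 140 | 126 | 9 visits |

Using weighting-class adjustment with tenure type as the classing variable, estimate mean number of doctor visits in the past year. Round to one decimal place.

Response rates by class: owner-occupied 60/120 = 50%, private rental 33/60 = 55%, social housing 126/140 = 90%.
Inverse-response-rate weighting restores each class to its sampled count, so class totals weight by n_sampled:
  owner-occupied: 120 × 11 = 1320
  private rental: 60 × 7 = 420
  social housing: 140 × 9 = 1260
Adjusted estimate = 3000 / 320 = 9.375 → 9.4.

9.4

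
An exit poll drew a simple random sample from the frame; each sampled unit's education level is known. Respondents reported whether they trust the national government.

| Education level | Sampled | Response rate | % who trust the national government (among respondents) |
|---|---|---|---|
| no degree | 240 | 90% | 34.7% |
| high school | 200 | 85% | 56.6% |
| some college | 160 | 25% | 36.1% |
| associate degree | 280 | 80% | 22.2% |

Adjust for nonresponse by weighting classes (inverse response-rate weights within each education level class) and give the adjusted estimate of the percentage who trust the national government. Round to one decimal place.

Each respondent's weight = sampled/responded in their class; summing within a class gives n_sampled, so:
  no degree: 240 × 34.7 = 8328
  high school: 200 × 56.6 = 11,320
  some college: 160 × 36.1 = 5776
  associate degree: 280 × 22.2 = 6216
Adjusted estimate = 31,640 / 880 = 35.9545 → 36.0%.

36.0%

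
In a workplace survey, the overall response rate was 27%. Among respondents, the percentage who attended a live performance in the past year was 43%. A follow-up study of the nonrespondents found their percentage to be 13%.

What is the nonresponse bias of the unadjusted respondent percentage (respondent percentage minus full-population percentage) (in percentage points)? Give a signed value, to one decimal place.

Nonresponse fraction = 1 − 0.27 = 0.73.
Bias = (nonresponse fraction) × (respondent percentage − nonrespondent percentage)
     = 0.73 × (43 − 13) = 0.73 × 30 = 21.9.

+21.9 percentage points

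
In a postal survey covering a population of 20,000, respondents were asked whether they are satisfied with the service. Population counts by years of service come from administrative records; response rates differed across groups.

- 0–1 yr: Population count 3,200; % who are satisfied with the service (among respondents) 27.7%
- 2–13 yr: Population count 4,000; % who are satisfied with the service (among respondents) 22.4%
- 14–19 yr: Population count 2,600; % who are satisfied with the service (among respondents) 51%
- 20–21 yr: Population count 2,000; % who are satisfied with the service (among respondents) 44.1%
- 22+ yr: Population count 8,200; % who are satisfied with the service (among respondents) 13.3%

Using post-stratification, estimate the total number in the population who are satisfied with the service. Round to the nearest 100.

Each cell contributes its population count × the respondent rate:
  0–1 yr: 3,200 × 27.7% = 886.4
  2–13 yr: 4,000 × 22.4% = 896
  14–19 yr: 2,600 × 51% = 1326
  20–21 yr: 2,000 × 44.1% = 882
  22+ yr: 8,200 × 13.3% = 1090.6
Estimated total = 5081 → 5,100.

5,100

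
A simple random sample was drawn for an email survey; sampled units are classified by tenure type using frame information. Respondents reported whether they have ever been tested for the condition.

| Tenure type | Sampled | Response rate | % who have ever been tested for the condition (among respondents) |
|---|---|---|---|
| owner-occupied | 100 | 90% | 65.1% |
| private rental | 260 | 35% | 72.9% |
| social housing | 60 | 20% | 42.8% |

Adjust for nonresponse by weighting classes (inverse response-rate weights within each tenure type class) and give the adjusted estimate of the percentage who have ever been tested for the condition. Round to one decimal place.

66.7%

With weight = n_sampled/n_responded per class, the weighted class total is n_sampled:
  owner-occupied: 100 × 65.1 = 6510
  private rental: 260 × 72.9 = 18,954
  social housing: 60 × 42.8 = 2568
Adjusted estimate = 28,032 / 420 = 66.7429 → 66.7%.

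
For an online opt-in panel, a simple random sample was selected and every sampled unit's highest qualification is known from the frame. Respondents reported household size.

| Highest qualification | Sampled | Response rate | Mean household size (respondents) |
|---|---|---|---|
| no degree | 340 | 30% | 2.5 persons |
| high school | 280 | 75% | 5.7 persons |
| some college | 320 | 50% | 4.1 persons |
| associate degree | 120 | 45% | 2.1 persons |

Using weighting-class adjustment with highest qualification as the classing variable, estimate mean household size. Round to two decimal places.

Inverse-response-rate weighting restores each class to its sampled count, so class totals weight by n_sampled:
  no degree: 340 × 2.5 = 850
  high school: 280 × 5.7 = 1596
  some college: 320 × 4.1 = 1312
  associate degree: 120 × 2.1 = 252
Adjusted estimate = 4010 / 1,060 = 3.78302 → 3.78.

3.78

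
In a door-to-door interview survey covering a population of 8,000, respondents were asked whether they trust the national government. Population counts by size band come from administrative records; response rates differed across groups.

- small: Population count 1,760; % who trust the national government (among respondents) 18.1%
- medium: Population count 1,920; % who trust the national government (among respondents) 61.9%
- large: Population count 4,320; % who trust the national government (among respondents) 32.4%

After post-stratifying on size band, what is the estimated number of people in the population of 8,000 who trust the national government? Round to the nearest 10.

Each cell contributes its population count × the respondent rate:
  small: 1,760 × 18.1% = 318.56
  medium: 1,920 × 61.9% = 1188.48
  large: 4,320 × 32.4% = 1399.68
Estimated total = 2906.72 → 2,910.

2,910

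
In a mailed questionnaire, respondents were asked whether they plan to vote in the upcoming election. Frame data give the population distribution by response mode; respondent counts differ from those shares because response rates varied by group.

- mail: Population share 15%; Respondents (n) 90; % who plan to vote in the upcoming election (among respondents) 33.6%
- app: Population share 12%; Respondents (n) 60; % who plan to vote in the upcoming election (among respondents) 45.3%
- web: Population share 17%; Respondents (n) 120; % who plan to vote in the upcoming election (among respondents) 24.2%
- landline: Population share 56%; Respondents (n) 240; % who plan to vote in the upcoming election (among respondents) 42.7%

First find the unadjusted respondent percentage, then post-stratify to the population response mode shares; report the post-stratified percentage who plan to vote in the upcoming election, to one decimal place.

38.5%

Unadjusted (pooled respondent) estimate weights by respondent counts:
  (90/510)×33.6 + (60/510)×45.3 + (120/510)×24.2 + (240/510)×42.7 = 37.0471%
Post-stratified estimate weights by population shares:
  0.15×33.6 + 0.12×45.3 + 0.17×24.2 + 0.56×42.7 = 38.502%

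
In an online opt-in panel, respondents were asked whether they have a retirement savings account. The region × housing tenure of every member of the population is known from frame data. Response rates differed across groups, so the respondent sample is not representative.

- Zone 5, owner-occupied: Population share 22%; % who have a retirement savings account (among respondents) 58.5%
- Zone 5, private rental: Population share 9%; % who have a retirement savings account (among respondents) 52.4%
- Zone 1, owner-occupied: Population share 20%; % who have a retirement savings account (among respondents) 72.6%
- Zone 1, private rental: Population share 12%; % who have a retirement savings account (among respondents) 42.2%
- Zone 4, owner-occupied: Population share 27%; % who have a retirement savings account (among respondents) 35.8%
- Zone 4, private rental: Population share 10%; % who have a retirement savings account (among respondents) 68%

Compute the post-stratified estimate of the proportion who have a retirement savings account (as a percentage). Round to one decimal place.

53.6%

Reweight to the known region × housing tenure distribution:
  Zone 5, owner-occupied: 0.22 × 58.5 = 12.87
  Zone 5, private rental: 0.09 × 52.4 = 4.716
  Zone 1, owner-occupied: 0.2 × 72.6 = 14.52
  Zone 1, private rental: 0.12 × 42.2 = 5.064
  Zone 4, owner-occupied: 0.27 × 35.8 = 9.666
  Zone 4, private rental: 0.1 × 68 = 6.8
Post-stratified estimate = 53.636 → 53.6%.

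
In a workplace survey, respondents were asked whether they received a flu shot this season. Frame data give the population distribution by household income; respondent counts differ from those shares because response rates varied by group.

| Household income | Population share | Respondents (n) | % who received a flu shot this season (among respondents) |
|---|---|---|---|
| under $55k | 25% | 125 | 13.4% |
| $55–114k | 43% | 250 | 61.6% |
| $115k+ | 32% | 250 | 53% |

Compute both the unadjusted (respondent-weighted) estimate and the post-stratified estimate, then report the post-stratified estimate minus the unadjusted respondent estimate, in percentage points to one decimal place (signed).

-1.7 percentage points

Without adjustment, the pooled respondent share is:
  (125/625)×13.4 + (250/625)×61.6 + (250/625)×53 = 48.52%
Post-stratifying to population shares instead:
  0.25×13.4 + 0.43×61.6 + 0.32×53 = 46.798%
Difference = 46.798 − 48.52 = -1.722 pp.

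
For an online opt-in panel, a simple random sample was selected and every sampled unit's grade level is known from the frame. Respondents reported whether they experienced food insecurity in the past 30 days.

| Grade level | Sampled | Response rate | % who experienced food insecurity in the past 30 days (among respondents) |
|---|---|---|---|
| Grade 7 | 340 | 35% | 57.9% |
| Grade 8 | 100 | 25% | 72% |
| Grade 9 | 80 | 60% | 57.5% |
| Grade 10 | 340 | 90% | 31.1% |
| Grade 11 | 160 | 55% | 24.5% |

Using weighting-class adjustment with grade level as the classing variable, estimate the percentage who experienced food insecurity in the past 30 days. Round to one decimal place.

With weight = n_sampled/n_responded per class, the weighted class total is n_sampled:
  Grade 7: 340 × 57.9 = 19,686
  Grade 8: 100 × 72 = 7200
  Grade 9: 80 × 57.5 = 4600
  Grade 10: 340 × 31.1 = 10,574
  Grade 11: 160 × 24.5 = 3920
Adjusted estimate = 45,980 / 1,020 = 45.0784 → 45.1%.

45.1%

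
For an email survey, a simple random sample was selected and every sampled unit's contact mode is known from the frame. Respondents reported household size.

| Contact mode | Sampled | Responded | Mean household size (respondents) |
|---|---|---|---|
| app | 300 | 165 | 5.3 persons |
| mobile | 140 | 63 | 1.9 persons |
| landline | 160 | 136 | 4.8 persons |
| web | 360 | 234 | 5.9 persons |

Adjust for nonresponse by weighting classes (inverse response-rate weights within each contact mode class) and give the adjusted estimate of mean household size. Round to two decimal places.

4.95

Class response rates: app 165/300 = 55%, mobile 63/140 = 45%, landline 136/160 = 85%, web 234/360 = 65%.
Each respondent's weight = sampled/responded in their class; summing within a class gives n_sampled, so:
  app: 300 × 5.3 = 1590
  mobile: 140 × 1.9 = 266
  landline: 160 × 4.8 = 768
  web: 360 × 5.9 = 2124
Adjusted estimate = 4748 / 960 = 4.94583 → 4.95.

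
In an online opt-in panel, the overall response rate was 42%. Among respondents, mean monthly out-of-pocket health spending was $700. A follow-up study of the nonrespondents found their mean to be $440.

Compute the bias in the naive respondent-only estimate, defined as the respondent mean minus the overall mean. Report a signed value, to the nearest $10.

+$150

Nonresponse fraction = 1 − 0.42 = 0.58.
Bias = (nonresponse fraction) × (respondent mean − nonrespondent mean)
     = 0.58 × (700 − 440) = 0.58 × 260 = 150.8.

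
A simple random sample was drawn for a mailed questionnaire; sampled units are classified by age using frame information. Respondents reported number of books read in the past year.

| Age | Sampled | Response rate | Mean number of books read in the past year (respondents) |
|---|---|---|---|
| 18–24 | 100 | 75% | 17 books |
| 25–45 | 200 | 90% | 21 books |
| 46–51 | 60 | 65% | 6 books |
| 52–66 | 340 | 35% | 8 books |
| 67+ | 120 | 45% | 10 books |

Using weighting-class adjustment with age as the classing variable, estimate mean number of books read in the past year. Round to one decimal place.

Inverse-response-rate weighting restores each class to its sampled count, so class totals weight by n_sampled:
  18–24: 100 × 17 = 1700
  25–45: 200 × 21 = 4200
  46–51: 60 × 6 = 360
  52–66: 340 × 8 = 2720
  67+: 120 × 10 = 1200
Adjusted estimate = 10,180 / 820 = 12.4146 → 12.4.

12.4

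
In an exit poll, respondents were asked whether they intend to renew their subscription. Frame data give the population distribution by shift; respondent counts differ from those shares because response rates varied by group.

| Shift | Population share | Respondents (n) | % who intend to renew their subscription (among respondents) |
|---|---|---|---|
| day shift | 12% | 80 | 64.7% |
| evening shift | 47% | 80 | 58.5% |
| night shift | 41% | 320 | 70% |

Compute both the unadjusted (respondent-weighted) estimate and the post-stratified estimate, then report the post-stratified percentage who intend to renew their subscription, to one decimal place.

64.0%

Without adjustment, the pooled respondent share is:
  (80/480)×64.7 + (80/480)×58.5 + (320/480)×70 = 67.2%
Post-stratifying to population shares instead:
  0.12×64.7 + 0.47×58.5 + 0.41×70 = 63.959%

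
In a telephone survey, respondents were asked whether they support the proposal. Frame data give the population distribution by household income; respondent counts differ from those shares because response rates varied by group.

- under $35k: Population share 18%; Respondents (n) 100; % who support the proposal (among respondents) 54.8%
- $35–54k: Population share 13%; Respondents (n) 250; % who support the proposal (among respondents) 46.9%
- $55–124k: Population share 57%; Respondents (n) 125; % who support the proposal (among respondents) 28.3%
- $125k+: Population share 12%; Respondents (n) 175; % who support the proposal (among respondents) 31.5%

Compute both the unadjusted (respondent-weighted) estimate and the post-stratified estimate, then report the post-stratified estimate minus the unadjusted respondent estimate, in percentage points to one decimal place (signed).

Naive respondent-only estimate (weights = respondent counts):
  (100/650)×54.8 + (250/650)×46.9 + (125/650)×28.3 + (175/650)×31.5 = 40.3923%
Post-stratifying to population shares instead:
  0.18×54.8 + 0.13×46.9 + 0.57×28.3 + 0.12×31.5 = 35.872%
Difference = 35.872 − 40.3923 = -4.5203 pp.

-4.5 percentage points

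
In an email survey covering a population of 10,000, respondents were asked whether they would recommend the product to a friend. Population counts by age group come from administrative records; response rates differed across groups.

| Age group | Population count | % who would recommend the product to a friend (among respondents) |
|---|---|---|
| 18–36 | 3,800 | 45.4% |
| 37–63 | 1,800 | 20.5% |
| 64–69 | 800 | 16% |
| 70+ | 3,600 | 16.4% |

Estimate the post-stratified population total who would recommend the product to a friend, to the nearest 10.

Apply each group's respondent rate to its population count:
  18–36: 3,800 × 45.4% = 1725.2
  37–63: 1,800 × 20.5% = 369
  64–69: 800 × 16% = 128
  70+: 3,600 × 16.4% = 590.4
Estimated total = 2812.6 → 2,810.

2,810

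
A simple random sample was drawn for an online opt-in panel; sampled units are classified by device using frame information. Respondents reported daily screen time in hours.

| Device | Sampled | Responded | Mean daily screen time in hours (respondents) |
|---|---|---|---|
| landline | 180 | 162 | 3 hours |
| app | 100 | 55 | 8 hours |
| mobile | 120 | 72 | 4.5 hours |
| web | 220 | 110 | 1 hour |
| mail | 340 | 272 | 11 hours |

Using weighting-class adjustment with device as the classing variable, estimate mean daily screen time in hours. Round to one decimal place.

6.1

Response rates by class: landline 162/180 = 90%, app 55/100 = 55%, mobile 72/120 = 60%, web 110/220 = 50%, mail 272/340 = 80%.
Weighting each respondent by the inverse class response rate inflates each class back to its sampled size, so the class weight is n_sampled:
  landline: 180 × 3 = 540
  app: 100 × 8 = 800
  mobile: 120 × 4.5 = 540
  web: 220 × 1 = 220
  mail: 340 × 11 = 3740
Adjusted estimate = 5840 / 960 = 6.08333 → 6.1.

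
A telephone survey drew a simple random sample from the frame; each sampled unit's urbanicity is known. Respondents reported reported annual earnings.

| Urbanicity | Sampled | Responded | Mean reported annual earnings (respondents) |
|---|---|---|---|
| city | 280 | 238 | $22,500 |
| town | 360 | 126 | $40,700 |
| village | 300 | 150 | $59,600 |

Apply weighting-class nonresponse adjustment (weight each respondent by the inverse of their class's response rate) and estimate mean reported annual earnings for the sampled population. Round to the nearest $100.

Class response rates: city 238/280 = 85%, town 126/360 = 35%, village 150/300 = 50%.
With weight = n_sampled/n_responded per class, the weighted class total is n_sampled:
  city: 280 × 22,500 = 6,300,000
  town: 360 × 40,700 = 14,652,000
  village: 300 × 59,600 = 17,880,000
Adjusted estimate = 38,832,000 / 940 = 41310.6 → $41,300.

$41,300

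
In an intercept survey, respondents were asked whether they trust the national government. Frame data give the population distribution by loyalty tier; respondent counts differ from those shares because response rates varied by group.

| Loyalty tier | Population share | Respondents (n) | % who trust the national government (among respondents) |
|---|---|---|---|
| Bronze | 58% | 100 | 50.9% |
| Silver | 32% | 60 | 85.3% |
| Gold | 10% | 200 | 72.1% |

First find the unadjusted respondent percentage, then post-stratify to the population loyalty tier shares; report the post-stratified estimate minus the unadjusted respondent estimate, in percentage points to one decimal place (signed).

Without adjustment, the pooled respondent share is:
  (100/360)×50.9 + (60/360)×85.3 + (200/360)×72.1 = 68.4111%
Post-stratified estimate weights by population shares:
  0.58×50.9 + 0.32×85.3 + 0.1×72.1 = 64.028%
Difference = 64.028 − 68.4111 = -4.3831 pp.

-4.4 percentage points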